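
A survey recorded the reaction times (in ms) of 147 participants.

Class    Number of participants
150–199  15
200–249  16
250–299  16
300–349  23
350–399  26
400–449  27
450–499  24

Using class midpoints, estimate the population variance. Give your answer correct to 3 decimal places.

Midpoints: 174.5, 224.5, 274.5, 324.5, 374.5, 424.5, 474.5
n = 147, Σfm = 50651.5, mean = 344.5680
Σfm² = 18806186.75
Σf(m − x̄)² = Σfm² − (Σfm)²/n = 18806186.75 − 50651.5²/147 = 1353299.3197
Population variance = 1353299.3197 / 147 = 9206.1178

9206.118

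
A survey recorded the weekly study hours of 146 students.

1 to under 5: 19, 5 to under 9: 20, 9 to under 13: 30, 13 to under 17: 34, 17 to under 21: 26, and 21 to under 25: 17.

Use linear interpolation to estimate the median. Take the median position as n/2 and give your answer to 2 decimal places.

Cumulative frequencies: 19, 39, 69, 103, 129, 146
n = 146; position = n/2 = 73.
This falls in the class 13 to under 17: L = 13, F = 69, f = 34, h = 4.
Median ≈ 13 + ((73 − 69) / 34) × 4 = 13.4706

13.47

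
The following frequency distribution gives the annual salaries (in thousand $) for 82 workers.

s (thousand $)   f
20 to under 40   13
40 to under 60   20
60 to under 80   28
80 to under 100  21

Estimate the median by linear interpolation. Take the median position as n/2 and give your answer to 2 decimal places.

Cumulative frequencies: 13, 33, 61, 82
n = 82; position = n/2 = 41.
This falls in the class 60 to under 80: L = 60, F = 33, f = 28, h = 20.
Median ≈ 60 + ((41 − 33) / 28) × 20 = 65.7143

65.71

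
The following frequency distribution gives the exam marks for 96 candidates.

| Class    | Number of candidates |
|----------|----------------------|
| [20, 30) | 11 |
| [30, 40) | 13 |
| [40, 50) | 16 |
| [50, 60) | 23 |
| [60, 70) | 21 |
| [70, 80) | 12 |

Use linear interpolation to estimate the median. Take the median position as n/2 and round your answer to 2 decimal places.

53.48

Cumulative frequencies: 11, 24, 40, 63, 84, 96
n = 96; position = n/2 = 48.
This falls in the class [50, 60): L = 50, F = 40, f = 23, h = 10.
Median ≈ 50 + ((48 − 40) / 23) × 10 = 53.4783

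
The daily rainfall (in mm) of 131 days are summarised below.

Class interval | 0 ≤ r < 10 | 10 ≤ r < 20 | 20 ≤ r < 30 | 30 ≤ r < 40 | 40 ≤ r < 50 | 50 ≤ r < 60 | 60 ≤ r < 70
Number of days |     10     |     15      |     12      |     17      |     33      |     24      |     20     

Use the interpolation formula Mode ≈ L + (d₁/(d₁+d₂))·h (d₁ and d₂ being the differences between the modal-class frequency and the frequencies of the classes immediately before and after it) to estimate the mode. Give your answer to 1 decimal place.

Modal class: 40 ≤ r < 50 (highest frequency 33).
d₁ = 33 − 17 = 16, d₂ = 33 − 24 = 9
Mode ≈ 40 + (16/(16+9)) × 10 = 40 + 6.4000 = 46.4000

46.4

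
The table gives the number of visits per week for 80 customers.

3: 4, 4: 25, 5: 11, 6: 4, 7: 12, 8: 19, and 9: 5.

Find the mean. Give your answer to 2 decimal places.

5.90

Values: 3, 4, 5, 6, 7, 8, 9
Σfx = 4×3 + 25×4 + 11×5 + 4×6 + 12×7 + 19×8 + 5×9 = 472
n = Σf = 80
Mean = 472 / 80 = 5.9000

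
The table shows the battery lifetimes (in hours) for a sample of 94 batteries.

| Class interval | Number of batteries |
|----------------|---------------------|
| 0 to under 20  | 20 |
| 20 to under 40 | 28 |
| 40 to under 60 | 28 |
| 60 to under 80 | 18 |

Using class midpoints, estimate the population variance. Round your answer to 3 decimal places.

422.997

Midpoints: 10, 30, 50, 70
n = 94, Σfm = 3700, mean = 39.3617
Σfm² = 185400
Σf(m − x̄)² = Σfm² − (Σfm)²/n = 185400 − 3700²/94 = 39761.7021
Population variance = 39761.7021 / 94 = 422.9968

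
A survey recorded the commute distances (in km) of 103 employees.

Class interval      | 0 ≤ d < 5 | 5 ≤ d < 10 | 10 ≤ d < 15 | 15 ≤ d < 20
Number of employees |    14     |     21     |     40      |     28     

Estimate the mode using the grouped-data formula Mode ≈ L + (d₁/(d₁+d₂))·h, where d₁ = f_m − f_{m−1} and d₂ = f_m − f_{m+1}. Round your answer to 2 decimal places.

Modal class: 10 ≤ d < 15 (highest frequency 40).
d₁ = 40 − 21 = 19, d₂ = 40 − 28 = 12
Mode ≈ 10 + (19/(19+12)) × 5 = 10 + 3.0645 = 13.0645

13.06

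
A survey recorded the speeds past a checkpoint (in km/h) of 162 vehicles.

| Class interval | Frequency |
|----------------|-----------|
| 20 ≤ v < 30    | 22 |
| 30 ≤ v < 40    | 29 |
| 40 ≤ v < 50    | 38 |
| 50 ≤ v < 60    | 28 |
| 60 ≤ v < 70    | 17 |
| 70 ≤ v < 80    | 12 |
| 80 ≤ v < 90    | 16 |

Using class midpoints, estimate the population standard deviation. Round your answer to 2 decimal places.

Midpoints: 25, 35, 45, 55, 65, 75, 85
n = 162, Σfm = 8180, mean = 50.4938
Σfm² = 465850
Σf(m − x̄)² = Σfm² − (Σfm)²/n = 465850 − 8180²/162 = 52810.4938
Population variance = 52810.4938 / 162 = 325.9907
Standard deviation = √325.9907 = 18.0552

18.06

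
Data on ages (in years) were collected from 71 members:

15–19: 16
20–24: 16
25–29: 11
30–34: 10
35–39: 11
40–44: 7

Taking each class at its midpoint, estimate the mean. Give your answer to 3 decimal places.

Midpoints: 17, 22, 27, 32, 37, 42
Σfm = 16×17 + 16×22 + 11×27 + 10×32 + 11×37 + 7×42 = 1942
n = Σf = 71
Mean = 1942 / 71 = 27.3521

27.352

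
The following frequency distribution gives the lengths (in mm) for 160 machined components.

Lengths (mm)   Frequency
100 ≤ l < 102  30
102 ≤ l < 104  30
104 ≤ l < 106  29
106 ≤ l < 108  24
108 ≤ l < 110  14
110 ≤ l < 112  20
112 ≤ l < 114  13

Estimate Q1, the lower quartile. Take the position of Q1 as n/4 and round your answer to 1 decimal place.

Cumulative frequencies: 30, 60, 89, 113, 127, 147, 160
n = 160; position = n/4 = 40.
This falls in the class 102 ≤ l < 104: L = 102, F = 30, f = 30, h = 2.
Lower quartile ≈ 102 + ((40 − 30) / 30) × 2 = 102.6667

102.7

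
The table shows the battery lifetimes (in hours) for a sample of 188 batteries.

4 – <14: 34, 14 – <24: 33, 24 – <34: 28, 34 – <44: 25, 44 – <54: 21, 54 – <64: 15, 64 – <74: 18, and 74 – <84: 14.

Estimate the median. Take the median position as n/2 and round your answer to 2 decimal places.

Cumulative frequencies: 34, 67, 95, 120, 141, 156, 174, 188
n = 188; position = n/2 = 94.
This falls in the class 24 – <34: L = 24, F = 67, f = 28, h = 10.
Median ≈ 24 + ((94 − 67) / 28) × 10 = 33.6429

33.64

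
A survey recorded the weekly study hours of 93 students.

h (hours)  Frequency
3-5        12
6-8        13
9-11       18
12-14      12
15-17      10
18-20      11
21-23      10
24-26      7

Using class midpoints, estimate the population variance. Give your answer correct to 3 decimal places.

41.896

Midpoints: 4, 7, 10, 13, 16, 19, 22, 25
n = 93, Σfm = 1239, mean = 13.3226
Σfm² = 20403
Σf(m − x̄)² = Σfm² − (Σfm)²/n = 20403 − 1239²/93 = 3896.3226
Population variance = 3896.3226 / 93 = 41.8959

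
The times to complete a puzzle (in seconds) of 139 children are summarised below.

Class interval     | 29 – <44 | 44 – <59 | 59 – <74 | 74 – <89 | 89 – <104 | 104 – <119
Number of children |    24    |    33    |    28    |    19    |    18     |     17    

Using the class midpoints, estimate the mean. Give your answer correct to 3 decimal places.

69.198

Midpoints: 36.5, 51.5, 66.5, 81.5, 96.5, 111.5
Σfm = 24×36.5 + 33×51.5 + 28×66.5 + 19×81.5 + 18×96.5 + 17×111.5 = 9618.5
n = Σf = 139
Mean = 9618.5 / 139 = 69.1978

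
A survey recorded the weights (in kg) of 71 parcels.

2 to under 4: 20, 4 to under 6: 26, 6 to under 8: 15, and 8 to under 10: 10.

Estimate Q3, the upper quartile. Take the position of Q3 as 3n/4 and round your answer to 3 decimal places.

Cumulative frequencies: 20, 46, 61, 71
n = 71; position = 3n/4 = 53.25.
This falls in the class 6 to under 8: L = 6, F = 46, f = 15, h = 2.
Upper quartile ≈ 6 + ((53.25 − 46) / 15) × 2 = 6.9667

6.967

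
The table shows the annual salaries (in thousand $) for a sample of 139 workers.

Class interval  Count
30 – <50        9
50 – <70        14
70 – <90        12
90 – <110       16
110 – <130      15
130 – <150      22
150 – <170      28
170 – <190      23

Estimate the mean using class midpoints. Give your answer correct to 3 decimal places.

124.173

Midpoints: 40, 60, 80, 100, 120, 140, 160, 180
Σfm = 9×40 + 14×60 + 12×80 + 16×100 + 15×120 + 22×140 + 28×160 + 23×180 = 17260
n = Σf = 139
Mean = 17260 / 139 = 124.1727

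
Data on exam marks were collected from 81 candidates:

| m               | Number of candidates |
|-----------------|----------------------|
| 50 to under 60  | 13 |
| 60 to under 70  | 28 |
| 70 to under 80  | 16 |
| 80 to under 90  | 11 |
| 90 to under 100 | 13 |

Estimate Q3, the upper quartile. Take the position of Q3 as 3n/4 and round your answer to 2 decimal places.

Cumulative frequencies: 13, 41, 57, 68, 81
n = 81; position = 3n/4 = 60.75.
This falls in the class 80 to under 90: L = 80, F = 57, f = 11, h = 10.
Upper quartile ≈ 80 + ((60.75 − 57) / 11) × 10 = 83.4091

83.41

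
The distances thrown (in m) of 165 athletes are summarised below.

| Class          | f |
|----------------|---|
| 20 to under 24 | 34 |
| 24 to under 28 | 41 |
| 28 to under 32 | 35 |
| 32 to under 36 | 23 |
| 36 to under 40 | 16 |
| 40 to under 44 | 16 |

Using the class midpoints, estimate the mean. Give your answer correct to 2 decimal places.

Midpoints: 22, 26, 30, 34, 38, 42
Σfm = 34×22 + 41×26 + 35×30 + 23×34 + 16×38 + 16×42 = 4926
n = Σf = 165
Mean = 4926 / 165 = 29.8545

29.85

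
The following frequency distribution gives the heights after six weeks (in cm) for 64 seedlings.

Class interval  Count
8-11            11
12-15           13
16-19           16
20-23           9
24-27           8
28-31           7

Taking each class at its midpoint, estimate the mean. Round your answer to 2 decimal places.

18.19

Midpoints: 9.5, 13.5, 17.5, 21.5, 25.5, 29.5
Σfm = 11×9.5 + 13×13.5 + 16×17.5 + 9×21.5 + 8×25.5 + 7×29.5 = 1164
n = Σf = 64
Mean = 1164 / 64 = 18.1875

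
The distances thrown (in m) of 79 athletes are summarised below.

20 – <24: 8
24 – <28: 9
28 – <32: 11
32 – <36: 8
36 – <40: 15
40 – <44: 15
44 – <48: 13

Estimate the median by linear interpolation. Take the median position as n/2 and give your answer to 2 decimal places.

Cumulative frequencies: 8, 17, 28, 36, 51, 66, 79
n = 79; position = n/2 = 39.5.
This falls in the class 36 – <40: L = 36, F = 36, f = 15, h = 4.
Median ≈ 36 + ((39.5 − 36) / 15) × 4 = 36.9333

36.93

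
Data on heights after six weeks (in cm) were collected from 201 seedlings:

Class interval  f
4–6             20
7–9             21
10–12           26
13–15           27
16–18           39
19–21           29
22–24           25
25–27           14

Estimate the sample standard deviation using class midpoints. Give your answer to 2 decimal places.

Midpoints: 5, 8, 11, 14, 17, 20, 23, 26
n = 201, Σfm = 3114, mean = 15.4925
Σfm² = 55842
Σf(m − x̄)² = Σfm² − (Σfm)²/n = 55842 − 3114²/201 = 7598.2388
Sample variance = 7598.2388 / 200 = 37.9912
Standard deviation = √37.9912 = 6.1637

6.16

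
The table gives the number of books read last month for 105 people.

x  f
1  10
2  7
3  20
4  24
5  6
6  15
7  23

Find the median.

Cumulative frequencies: 10, 17, 37, 61, 67, 82, 105
n = 105, so the median is the value in position (n+1)/2 = 53.
Position 53 falls at value 4.

4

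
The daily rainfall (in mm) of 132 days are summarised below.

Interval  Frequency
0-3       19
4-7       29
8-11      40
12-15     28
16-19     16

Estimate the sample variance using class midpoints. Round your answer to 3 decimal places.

Midpoints: 1.5, 5.5, 9.5, 13.5, 17.5
n = 132, Σfm = 1226, mean = 9.2879
Σfm² = 14533
Σf(m − x̄)² = Σfm² − (Σfm)²/n = 14533 − 1226²/132 = 3146.0606
Sample variance = 3146.0606 / 131 = 24.0157

24.016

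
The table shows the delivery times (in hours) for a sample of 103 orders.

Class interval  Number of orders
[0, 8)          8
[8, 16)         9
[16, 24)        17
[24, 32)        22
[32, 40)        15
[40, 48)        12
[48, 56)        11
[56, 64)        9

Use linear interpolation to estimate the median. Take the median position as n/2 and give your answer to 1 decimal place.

30.4

Cumulative frequencies: 8, 17, 34, 56, 71, 83, 94, 103
n = 103; position = n/2 = 51.5.
This falls in the class [24, 32): L = 24, F = 34, f = 22, h = 8.
Median ≈ 24 + ((51.5 − 34) / 22) × 8 = 30.3636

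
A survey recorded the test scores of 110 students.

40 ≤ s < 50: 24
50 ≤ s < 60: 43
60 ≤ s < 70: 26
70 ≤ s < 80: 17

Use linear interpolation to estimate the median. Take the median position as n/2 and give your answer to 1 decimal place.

57.2

Cumulative frequencies: 24, 67, 93, 110
n = 110; position = n/2 = 55.
This falls in the class 50 ≤ s < 60: L = 50, F = 24, f = 43, h = 10.
Median ≈ 50 + ((55 − 24) / 43) × 10 = 57.2093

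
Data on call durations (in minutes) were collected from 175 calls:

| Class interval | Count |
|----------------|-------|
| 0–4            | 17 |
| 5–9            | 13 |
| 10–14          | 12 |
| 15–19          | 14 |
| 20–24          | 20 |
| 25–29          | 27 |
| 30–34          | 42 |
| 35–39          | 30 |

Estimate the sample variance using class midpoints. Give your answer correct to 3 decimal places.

Midpoints: 2, 7, 12, 17, 22, 27, 32, 37
n = 175, Σfm = 4130, mean = 23.6000
Σfm² = 119920
Σf(m − x̄)² = Σfm² − (Σfm)²/n = 119920 − 4130²/175 = 22452.0000
Sample variance = 22452.0000 / 174 = 129.0345

129.034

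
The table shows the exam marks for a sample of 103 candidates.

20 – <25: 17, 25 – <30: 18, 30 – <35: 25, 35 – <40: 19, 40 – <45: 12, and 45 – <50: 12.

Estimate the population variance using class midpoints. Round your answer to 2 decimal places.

Midpoints: 22.5, 27.5, 32.5, 37.5, 42.5, 47.5
n = 103, Σfm = 3482.5, mean = 33.8107
Σfm² = 124093.75
Σf(m − x̄)² = Σfm² − (Σfm)²/n = 124093.75 − 3482.5²/103 = 6348.0583
Population variance = 6348.0583 / 103 = 61.6316

61.63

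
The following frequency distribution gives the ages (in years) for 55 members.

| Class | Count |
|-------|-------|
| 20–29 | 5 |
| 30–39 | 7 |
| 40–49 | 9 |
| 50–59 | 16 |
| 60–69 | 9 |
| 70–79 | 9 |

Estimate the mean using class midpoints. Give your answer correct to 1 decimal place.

Midpoints: 24.5, 34.5, 44.5, 54.5, 64.5, 74.5
Σfm = 5×24.5 + 7×34.5 + 9×44.5 + 16×54.5 + 9×64.5 + 9×74.5 = 2887.5
n = Σf = 55
Mean = 2887.5 / 55 = 52.5000

52.5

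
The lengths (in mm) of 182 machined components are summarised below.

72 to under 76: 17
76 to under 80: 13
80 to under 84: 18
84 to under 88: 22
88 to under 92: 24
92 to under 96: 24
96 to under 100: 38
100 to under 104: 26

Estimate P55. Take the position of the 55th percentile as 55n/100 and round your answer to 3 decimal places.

93.017

Cumulative frequencies: 17, 30, 48, 70, 94, 118, 156, 182
n = 182; position = 55n/100 = 100.1.
This falls in the class 92 to under 96: L = 92, F = 94, f = 24, h = 4.
55th percentile ≈ 92 + ((100.1 − 94) / 24) × 4 = 93.0167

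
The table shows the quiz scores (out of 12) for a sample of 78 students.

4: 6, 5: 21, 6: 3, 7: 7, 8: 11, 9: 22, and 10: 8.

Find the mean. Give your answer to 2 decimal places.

Values: 4, 5, 6, 7, 8, 9, 10
Σfx = 6×4 + 21×5 + 3×6 + 7×7 + 11×8 + 22×9 + 8×10 = 562
n = Σf = 78
Mean = 562 / 78 = 7.2051

7.21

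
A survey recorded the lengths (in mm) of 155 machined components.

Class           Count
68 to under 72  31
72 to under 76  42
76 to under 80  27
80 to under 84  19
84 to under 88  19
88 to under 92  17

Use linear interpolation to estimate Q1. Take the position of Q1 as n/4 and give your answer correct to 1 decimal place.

Cumulative frequencies: 31, 73, 100, 119, 138, 155
n = 155; position = n/4 = 38.75.
This falls in the class 72 to under 76: L = 72, F = 31, f = 42, h = 4.
Lower quartile ≈ 72 + ((38.75 − 31) / 42) × 4 = 72.7381

72.7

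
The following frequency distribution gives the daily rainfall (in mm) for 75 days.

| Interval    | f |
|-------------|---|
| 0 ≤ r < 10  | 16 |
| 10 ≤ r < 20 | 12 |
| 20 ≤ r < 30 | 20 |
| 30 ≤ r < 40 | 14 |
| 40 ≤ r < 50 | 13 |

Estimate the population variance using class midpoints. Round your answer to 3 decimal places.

Midpoints: 5, 15, 25, 35, 45
n = 75, Σfm = 1835, mean = 24.4667
Σfm² = 59075
Σf(m − x̄)² = Σfm² − (Σfm)²/n = 59075 − 1835²/75 = 14178.6667
Population variance = 14178.6667 / 75 = 189.0489

189.049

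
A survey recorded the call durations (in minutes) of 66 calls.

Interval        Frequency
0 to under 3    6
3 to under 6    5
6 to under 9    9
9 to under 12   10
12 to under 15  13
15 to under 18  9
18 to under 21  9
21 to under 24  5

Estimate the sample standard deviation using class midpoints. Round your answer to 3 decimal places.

Midpoints: 1.5, 4.5, 7.5, 10.5, 13.5, 16.5, 19.5, 22.5
n = 66, Σfm = 816, mean = 12.3636
Σfm² = 12496.5
Σf(m − x̄)² = Σfm² − (Σfm)²/n = 12496.5 − 816²/66 = 2407.7727
Sample variance = 2407.7727 / 65 = 37.0427
Standard deviation = √37.0427 = 6.0863

6.086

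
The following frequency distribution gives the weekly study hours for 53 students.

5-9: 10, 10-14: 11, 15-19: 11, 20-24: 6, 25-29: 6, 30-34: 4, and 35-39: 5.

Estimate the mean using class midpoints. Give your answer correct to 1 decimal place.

Midpoints: 7, 12, 17, 22, 27, 32, 37
Σfm = 10×7 + 11×12 + 11×17 + 6×22 + 6×27 + 4×32 + 5×37 = 996
n = Σf = 53
Mean = 996 / 53 = 18.7925

18.8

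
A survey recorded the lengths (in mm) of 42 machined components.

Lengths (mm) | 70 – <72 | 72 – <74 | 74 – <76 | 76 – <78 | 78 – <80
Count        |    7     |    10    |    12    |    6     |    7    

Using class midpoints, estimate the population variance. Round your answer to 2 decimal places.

Midpoints: 71, 73, 75, 77, 79
n = 42, Σfm = 3142, mean = 74.8095
Σfm² = 235338
Σf(m − x̄)² = Σfm² − (Σfm)²/n = 235338 − 3142²/42 = 286.4762
Population variance = 286.4762 / 42 = 6.8209

6.82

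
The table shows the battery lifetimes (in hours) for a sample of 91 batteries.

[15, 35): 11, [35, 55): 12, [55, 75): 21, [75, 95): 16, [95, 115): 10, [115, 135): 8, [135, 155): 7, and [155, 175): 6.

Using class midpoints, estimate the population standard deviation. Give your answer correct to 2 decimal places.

40.24

Midpoints: 25, 45, 65, 85, 105, 125, 145, 165
n = 91, Σfm = 7595, mean = 83.4615
Σfm² = 781275
Σf(m − x̄)² = Σfm² − (Σfm)²/n = 781275 − 7595²/91 = 147384.6154
Population variance = 147384.6154 / 91 = 1619.6112
Standard deviation = √1619.6112 = 40.2444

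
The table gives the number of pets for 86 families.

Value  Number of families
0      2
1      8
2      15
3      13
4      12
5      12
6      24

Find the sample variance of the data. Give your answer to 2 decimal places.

3.32

Values: 0, 1, 2, 3, 4, 5, 6
n = 86, Σfx = 329, mean = 3.8256
Σfx² = 1541
Σf(x − x̄)² = Σfx² − (Σfx)²/n = 1541 − 329²/86 = 282.3837
Sample variance = 282.3837 / 85 = 3.3222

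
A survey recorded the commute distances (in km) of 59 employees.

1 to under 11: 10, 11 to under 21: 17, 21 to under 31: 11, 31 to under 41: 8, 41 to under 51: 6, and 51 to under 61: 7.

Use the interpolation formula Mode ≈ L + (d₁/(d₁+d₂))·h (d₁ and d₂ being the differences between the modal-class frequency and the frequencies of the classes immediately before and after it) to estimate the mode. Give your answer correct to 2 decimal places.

Modal class: 11 to under 21 (highest frequency 17).
d₁ = 17 − 10 = 7, d₂ = 17 − 11 = 6
Mode ≈ 11 + (7/(7+6)) × 10 = 11 + 5.3846 = 16.3846

16.38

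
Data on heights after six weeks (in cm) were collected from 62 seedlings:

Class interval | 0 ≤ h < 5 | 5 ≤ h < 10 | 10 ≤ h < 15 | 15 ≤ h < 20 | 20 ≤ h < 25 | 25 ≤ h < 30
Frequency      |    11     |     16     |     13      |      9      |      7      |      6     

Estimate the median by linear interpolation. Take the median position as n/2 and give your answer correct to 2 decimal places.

Cumulative frequencies: 11, 27, 40, 49, 56, 62
n = 62; position = n/2 = 31.
This falls in the class 10 ≤ h < 15: L = 10, F = 27, f = 13, h = 5.
Median ≈ 10 + ((31 − 27) / 13) × 5 = 11.5385

11.54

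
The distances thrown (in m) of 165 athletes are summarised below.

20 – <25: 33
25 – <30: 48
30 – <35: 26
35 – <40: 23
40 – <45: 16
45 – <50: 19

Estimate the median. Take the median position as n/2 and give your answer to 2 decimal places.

30.29

Cumulative frequencies: 33, 81, 107, 130, 146, 165
n = 165; position = n/2 = 82.5.
This falls in the class 30 – <35: L = 30, F = 81, f = 26, h = 5.
Median ≈ 30 + ((82.5 − 81) / 26) × 5 = 30.2885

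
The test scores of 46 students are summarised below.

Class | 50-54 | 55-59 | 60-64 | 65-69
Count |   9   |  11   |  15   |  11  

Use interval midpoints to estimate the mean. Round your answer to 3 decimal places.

60.043

Midpoints: 52, 57, 62, 67
Σfm = 9×52 + 11×57 + 15×62 + 11×67 = 2762
n = Σf = 46
Mean = 2762 / 46 = 60.0435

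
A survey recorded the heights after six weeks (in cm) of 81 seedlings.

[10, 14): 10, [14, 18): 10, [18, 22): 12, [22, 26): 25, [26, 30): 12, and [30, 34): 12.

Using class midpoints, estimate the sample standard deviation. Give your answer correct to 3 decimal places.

Midpoints: 12, 16, 20, 24, 28, 32
n = 81, Σfm = 1840, mean = 22.7160
Σfm² = 44896
Σf(m − x̄)² = Σfm² − (Σfm)²/n = 44896 − 1840²/81 = 3098.4691
Sample variance = 3098.4691 / 80 = 38.7309
Standard deviation = √38.7309 = 6.2234

6.223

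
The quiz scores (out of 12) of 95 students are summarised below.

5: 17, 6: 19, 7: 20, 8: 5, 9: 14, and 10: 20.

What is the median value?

Cumulative frequencies: 17, 36, 56, 61, 75, 95
n = 95, so the median is the value in position (n+1)/2 = 48.
Position 48 falls at value 7.

7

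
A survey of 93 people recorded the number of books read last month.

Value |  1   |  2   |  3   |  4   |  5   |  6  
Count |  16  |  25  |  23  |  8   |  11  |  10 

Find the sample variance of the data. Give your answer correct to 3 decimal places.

Values: 1, 2, 3, 4, 5, 6
n = 93, Σfx = 282, mean = 3.0323
Σfx² = 1086
Σf(x − x̄)² = Σfx² − (Σfx)²/n = 1086 − 282²/93 = 230.9032
Sample variance = 230.9032 / 92 = 2.5098

2.510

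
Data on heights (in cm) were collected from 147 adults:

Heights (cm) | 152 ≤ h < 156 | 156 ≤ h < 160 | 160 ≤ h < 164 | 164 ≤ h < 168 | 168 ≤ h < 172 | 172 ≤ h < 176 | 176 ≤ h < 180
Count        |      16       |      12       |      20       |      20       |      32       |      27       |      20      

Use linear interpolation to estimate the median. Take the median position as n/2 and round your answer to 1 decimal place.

Cumulative frequencies: 16, 28, 48, 68, 100, 127, 147
n = 147; position = n/2 = 73.5.
This falls in the class 168 ≤ h < 172: L = 168, F = 68, f = 32, h = 4.
Median ≈ 168 + ((73.5 − 68) / 32) × 4 = 168.6875

168.7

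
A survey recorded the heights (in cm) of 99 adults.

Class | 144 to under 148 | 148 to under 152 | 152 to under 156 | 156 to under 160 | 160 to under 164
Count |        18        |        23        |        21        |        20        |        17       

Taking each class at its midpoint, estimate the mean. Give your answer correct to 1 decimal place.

153.8

Midpoints: 146, 150, 154, 158, 162
Σfm = 18×146 + 23×150 + 21×154 + 20×158 + 17×162 = 15226
n = Σf = 99
Mean = 15226 / 99 = 153.7980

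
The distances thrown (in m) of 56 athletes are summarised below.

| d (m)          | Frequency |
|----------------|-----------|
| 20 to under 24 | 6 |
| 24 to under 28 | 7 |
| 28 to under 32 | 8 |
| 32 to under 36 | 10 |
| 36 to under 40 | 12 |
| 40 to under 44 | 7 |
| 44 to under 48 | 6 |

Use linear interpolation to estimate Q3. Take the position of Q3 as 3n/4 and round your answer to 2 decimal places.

39.67

Cumulative frequencies: 6, 13, 21, 31, 43, 50, 56
n = 56; position = 3n/4 = 42.
This falls in the class 36 to under 40: L = 36, F = 31, f = 12, h = 4.
Upper quartile ≈ 36 + ((42 − 31) / 12) × 4 = 39.6667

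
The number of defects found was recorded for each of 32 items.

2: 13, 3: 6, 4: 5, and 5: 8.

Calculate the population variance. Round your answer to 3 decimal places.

Values: 2, 3, 4, 5
n = 32, Σfx = 104, mean = 3.2500
Σfx² = 386
Σf(x − x̄)² = Σfx² − (Σfx)²/n = 386 − 104²/32 = 48.0000
Population variance = 48.0000 / 32 = 1.5000

1.500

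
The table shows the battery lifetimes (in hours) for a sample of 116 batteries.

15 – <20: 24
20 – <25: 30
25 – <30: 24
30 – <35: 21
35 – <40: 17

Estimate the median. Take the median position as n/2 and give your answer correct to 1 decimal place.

Cumulative frequencies: 24, 54, 78, 99, 116
n = 116; position = n/2 = 58.
This falls in the class 25 – <30: L = 25, F = 54, f = 24, h = 5.
Median ≈ 25 + ((58 − 54) / 24) × 5 = 25.8333

25.8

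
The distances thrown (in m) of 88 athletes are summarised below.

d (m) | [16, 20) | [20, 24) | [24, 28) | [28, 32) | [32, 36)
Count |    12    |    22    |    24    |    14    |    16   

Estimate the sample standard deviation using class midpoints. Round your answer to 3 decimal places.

Midpoints: 18, 22, 26, 30, 34
n = 88, Σfm = 2288, mean = 26.0000
Σfm² = 61856
Σf(m − x̄)² = Σfm² − (Σfm)²/n = 61856 − 2288²/88 = 2368.0000
Sample variance = 2368.0000 / 87 = 27.2184
Standard deviation = √27.2184 = 5.2171

5.217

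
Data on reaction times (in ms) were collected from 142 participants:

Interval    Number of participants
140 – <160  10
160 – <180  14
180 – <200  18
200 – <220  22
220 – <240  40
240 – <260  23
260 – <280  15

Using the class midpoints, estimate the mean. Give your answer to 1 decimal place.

Midpoints: 150, 170, 190, 210, 230, 250, 270
Σfm = 10×150 + 14×170 + 18×190 + 22×210 + 40×230 + 23×250 + 15×270 = 30920
n = Σf = 142
Mean = 30920 / 142 = 217.7465

217.7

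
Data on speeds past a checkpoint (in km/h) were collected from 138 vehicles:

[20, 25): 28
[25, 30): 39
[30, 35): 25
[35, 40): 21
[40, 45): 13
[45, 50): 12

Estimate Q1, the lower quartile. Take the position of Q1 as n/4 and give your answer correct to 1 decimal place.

25.8

Cumulative frequencies: 28, 67, 92, 113, 126, 138
n = 138; position = n/4 = 34.5.
This falls in the class [25, 30): L = 25, F = 28, f = 39, h = 5.
Lower quartile ≈ 25 + ((34.5 − 28) / 39) × 5 = 25.8333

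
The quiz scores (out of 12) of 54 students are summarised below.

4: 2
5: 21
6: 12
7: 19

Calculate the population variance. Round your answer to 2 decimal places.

Values: 4, 5, 6, 7
n = 54, Σfx = 318, mean = 5.8889
Σfx² = 1920
Σf(x − x̄)² = Σfx² − (Σfx)²/n = 1920 − 318²/54 = 47.3333
Population variance = 47.3333 / 54 = 0.8765

0.88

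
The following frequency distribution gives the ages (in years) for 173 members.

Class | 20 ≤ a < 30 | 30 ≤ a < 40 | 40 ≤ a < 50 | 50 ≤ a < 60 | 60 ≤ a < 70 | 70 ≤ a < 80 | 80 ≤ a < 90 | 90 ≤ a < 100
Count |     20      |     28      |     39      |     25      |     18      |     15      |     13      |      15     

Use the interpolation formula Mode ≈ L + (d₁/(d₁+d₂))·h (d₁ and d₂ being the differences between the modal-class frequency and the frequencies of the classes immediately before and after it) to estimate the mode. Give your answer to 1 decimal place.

44.4

Modal class: 40 ≤ a < 50 (highest frequency 39).
d₁ = 39 − 28 = 11, d₂ = 39 − 25 = 14
Mode ≈ 40 + (11/(11+14)) × 10 = 40 + 4.4000 = 44.4000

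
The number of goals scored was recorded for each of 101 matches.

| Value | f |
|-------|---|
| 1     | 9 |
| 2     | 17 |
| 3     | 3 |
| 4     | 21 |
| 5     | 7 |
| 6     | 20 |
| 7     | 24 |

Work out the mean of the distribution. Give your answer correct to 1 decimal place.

4.5

Values: 1, 2, 3, 4, 5, 6, 7
Σfx = 9×1 + 17×2 + 3×3 + 21×4 + 7×5 + 20×6 + 24×7 = 459
n = Σf = 101
Mean = 459 / 101 = 4.5446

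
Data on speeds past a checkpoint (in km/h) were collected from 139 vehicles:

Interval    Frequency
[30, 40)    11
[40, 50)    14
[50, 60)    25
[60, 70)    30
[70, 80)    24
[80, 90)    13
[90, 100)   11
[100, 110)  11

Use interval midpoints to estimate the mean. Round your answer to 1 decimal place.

67.9

Midpoints: 35, 45, 55, 65, 75, 85, 95, 105
Σfm = 11×35 + 14×45 + 25×55 + 30×65 + 24×75 + 13×85 + 11×95 + 11×105 = 9445
n = Σf = 139
Mean = 9445 / 139 = 67.9496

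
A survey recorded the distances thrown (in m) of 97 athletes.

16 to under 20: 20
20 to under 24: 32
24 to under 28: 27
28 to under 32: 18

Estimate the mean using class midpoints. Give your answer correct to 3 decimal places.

Midpoints: 18, 22, 26, 30
Σfm = 20×18 + 32×22 + 27×26 + 18×30 = 2306
n = Σf = 97
Mean = 2306 / 97 = 23.7732

23.773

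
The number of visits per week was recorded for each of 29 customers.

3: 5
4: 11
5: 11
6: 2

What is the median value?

Cumulative frequencies: 5, 16, 27, 29
n = 29, so the median is the value in position (n+1)/2 = 15.
Position 15 falls at value 4.

4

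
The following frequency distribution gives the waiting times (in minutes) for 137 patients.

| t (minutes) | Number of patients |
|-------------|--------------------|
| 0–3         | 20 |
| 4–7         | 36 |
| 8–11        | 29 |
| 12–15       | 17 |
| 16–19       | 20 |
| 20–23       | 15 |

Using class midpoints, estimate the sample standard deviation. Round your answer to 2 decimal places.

6.35

Midpoints: 1.5, 5.5, 9.5, 13.5, 17.5, 21.5
n = 137, Σfm = 1405.5, mean = 10.2591
Σfm² = 19908.25
Σf(m − x̄)² = Σfm² − (Σfm)²/n = 19908.25 − 1405.5²/137 = 5489.0511
Sample variance = 5489.0511 / 136 = 40.3607
Standard deviation = √40.3607 = 6.3530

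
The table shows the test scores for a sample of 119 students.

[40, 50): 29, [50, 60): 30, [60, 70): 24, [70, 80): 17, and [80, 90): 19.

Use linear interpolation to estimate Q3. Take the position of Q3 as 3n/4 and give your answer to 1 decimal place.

73.7

Cumulative frequencies: 29, 59, 83, 100, 119
n = 119; position = 3n/4 = 89.25.
This falls in the class [70, 80): L = 70, F = 83, f = 17, h = 10.
Upper quartile ≈ 70 + ((89.25 − 83) / 17) × 10 = 73.6765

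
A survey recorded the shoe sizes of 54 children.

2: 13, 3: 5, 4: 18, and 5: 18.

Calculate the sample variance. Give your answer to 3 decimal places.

1.356

Values: 2, 3, 4, 5
n = 54, Σfx = 203, mean = 3.7593
Σfx² = 835
Σf(x − x̄)² = Σfx² − (Σfx)²/n = 835 − 203²/54 = 71.8704
Sample variance = 71.8704 / 53 = 1.3560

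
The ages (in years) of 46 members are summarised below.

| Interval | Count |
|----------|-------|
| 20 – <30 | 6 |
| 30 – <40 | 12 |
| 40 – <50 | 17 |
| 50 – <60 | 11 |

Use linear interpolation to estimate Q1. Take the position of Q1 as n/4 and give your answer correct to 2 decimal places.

34.58

Cumulative frequencies: 6, 18, 35, 46
n = 46; position = n/4 = 11.5.
This falls in the class 30 – <40: L = 30, F = 6, f = 12, h = 10.
Lower quartile ≈ 30 + ((11.5 − 6) / 12) × 10 = 34.5833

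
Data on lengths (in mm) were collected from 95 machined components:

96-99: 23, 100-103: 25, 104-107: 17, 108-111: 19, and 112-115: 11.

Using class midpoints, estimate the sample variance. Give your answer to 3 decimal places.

29.026

Midpoints: 97.5, 101.5, 105.5, 109.5, 113.5
n = 95, Σfm = 9902.5, mean = 104.2368
Σfm² = 1034933.75
Σf(m − x̄)² = Σfm² − (Σfm)²/n = 1034933.75 − 9902.5²/95 = 2728.4211
Sample variance = 2728.4211 / 94 = 29.0258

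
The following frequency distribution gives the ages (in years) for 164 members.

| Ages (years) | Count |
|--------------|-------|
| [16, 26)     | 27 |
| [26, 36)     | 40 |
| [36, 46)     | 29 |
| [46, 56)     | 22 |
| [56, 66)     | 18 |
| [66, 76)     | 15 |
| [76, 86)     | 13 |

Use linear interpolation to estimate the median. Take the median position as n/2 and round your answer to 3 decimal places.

Cumulative frequencies: 27, 67, 96, 118, 136, 151, 164
n = 164; position = n/2 = 82.
This falls in the class [36, 46): L = 36, F = 67, f = 29, h = 10.
Median ≈ 36 + ((82 − 67) / 29) × 10 = 41.1724

41.172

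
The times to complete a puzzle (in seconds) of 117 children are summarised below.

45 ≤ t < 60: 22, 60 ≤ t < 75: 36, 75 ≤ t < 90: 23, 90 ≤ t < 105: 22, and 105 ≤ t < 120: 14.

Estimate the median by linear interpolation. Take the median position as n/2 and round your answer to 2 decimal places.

Cumulative frequencies: 22, 58, 81, 103, 117
n = 117; position = n/2 = 58.5.
This falls in the class 75 ≤ t < 90: L = 75, F = 58, f = 23, h = 15.
Median ≈ 75 + ((58.5 − 58) / 23) × 15 = 75.3261

75.33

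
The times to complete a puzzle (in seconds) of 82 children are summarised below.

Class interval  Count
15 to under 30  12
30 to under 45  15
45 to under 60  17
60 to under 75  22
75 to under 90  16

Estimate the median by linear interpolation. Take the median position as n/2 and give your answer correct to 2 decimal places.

Cumulative frequencies: 12, 27, 44, 66, 82
n = 82; position = n/2 = 41.
This falls in the class 45 to under 60: L = 45, F = 27, f = 17, h = 15.
Median ≈ 45 + ((41 − 27) / 17) × 15 = 57.3529

57.35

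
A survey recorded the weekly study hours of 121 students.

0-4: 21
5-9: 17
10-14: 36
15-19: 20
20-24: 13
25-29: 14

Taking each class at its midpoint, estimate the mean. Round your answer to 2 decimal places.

Midpoints: 2, 7, 12, 17, 22, 27
Σfm = 21×2 + 17×7 + 36×12 + 20×17 + 13×22 + 14×27 = 1597
n = Σf = 121
Mean = 1597 / 121 = 13.1983

13.20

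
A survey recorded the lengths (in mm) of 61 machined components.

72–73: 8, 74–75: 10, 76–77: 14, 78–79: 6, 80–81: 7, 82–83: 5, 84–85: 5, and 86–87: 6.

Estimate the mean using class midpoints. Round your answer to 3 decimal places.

Midpoints: 72.5, 74.5, 76.5, 78.5, 80.5, 82.5, 84.5, 86.5
Σfm = 8×72.5 + 10×74.5 + 14×76.5 + 6×78.5 + 7×80.5 + 5×82.5 + 5×84.5 + 6×86.5 = 4784.5
n = Σf = 61
Mean = 4784.5 / 61 = 78.4344

78.434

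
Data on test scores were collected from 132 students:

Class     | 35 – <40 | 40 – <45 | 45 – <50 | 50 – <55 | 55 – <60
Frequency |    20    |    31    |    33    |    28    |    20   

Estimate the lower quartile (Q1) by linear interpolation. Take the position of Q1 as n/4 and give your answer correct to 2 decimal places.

Cumulative frequencies: 20, 51, 84, 112, 132
n = 132; position = n/4 = 33.
This falls in the class 40 – <45: L = 40, F = 20, f = 31, h = 5.
Lower quartile ≈ 40 + ((33 − 20) / 31) × 5 = 42.0968

42.10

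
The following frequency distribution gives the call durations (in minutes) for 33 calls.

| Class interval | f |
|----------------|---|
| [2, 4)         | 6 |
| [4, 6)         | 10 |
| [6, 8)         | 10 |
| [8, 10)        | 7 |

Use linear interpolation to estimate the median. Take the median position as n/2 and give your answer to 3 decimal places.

6.100

Cumulative frequencies: 6, 16, 26, 33
n = 33; position = n/2 = 16.5.
This falls in the class [6, 8): L = 6, F = 16, f = 10, h = 2.
Median ≈ 6 + ((16.5 − 16) / 10) × 2 = 6.1000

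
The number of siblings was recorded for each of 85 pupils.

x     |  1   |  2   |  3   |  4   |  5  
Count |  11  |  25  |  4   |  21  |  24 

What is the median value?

Cumulative frequencies: 11, 36, 40, 61, 85
n = 85, so the median is the value in position (n+1)/2 = 43.
Position 43 falls at value 4.

4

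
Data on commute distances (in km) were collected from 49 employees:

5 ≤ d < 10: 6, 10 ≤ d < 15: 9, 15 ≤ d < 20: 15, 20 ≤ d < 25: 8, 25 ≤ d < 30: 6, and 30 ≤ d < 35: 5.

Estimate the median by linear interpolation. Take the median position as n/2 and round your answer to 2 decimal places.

18.17

Cumulative frequencies: 6, 15, 30, 38, 44, 49
n = 49; position = n/2 = 24.5.
This falls in the class 15 ≤ d < 20: L = 15, F = 15, f = 15, h = 5.
Median ≈ 15 + ((24.5 − 15) / 15) × 5 = 18.1667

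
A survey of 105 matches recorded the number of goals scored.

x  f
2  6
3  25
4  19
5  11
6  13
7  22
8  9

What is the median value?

Cumulative frequencies: 6, 31, 50, 61, 74, 96, 105
n = 105, so the median is the value in position (n+1)/2 = 53.
Position 53 falls at value 5.

5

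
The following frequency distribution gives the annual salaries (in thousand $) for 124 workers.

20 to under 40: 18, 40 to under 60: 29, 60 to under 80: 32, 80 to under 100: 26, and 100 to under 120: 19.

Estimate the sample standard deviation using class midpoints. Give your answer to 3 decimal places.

Midpoints: 30, 50, 70, 90, 110
n = 124, Σfm = 8660, mean = 69.8387
Σfm² = 686000
Σf(m − x̄)² = Σfm² − (Σfm)²/n = 686000 − 8660²/124 = 81196.7742
Sample variance = 81196.7742 / 123 = 660.1364
Standard deviation = √660.1364 = 25.6931

25.693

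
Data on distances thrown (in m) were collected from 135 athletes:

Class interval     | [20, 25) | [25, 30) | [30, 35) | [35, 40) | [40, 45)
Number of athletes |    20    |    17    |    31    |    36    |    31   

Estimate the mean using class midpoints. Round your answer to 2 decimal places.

34.02

Midpoints: 22.5, 27.5, 32.5, 37.5, 42.5
Σfm = 20×22.5 + 17×27.5 + 31×32.5 + 36×37.5 + 31×42.5 = 4592.5
n = Σf = 135
Mean = 4592.5 / 135 = 34.0185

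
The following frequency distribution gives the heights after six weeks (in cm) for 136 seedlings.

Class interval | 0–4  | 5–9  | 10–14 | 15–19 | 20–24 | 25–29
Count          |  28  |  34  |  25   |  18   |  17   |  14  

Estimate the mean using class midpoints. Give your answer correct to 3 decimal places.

Midpoints: 2, 7, 12, 17, 22, 27
Σfm = 28×2 + 34×7 + 25×12 + 18×17 + 17×22 + 14×27 = 1652
n = Σf = 136
Mean = 1652 / 136 = 12.1471

12.147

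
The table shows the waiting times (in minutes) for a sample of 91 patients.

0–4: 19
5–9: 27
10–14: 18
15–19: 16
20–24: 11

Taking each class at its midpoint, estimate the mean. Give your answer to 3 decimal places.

10.516

Midpoints: 2, 7, 12, 17, 22
Σfm = 19×2 + 27×7 + 18×12 + 16×17 + 11×22 = 957
n = Σf = 91
Mean = 957 / 91 = 10.5165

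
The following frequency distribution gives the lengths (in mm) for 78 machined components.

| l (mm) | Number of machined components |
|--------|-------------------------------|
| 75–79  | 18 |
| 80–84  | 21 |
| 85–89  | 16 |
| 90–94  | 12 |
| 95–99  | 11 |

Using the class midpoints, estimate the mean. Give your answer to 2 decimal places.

Midpoints: 77, 82, 87, 92, 97
Σfm = 18×77 + 21×82 + 16×87 + 12×92 + 11×97 = 6671
n = Σf = 78
Mean = 6671 / 78 = 85.5256

85.53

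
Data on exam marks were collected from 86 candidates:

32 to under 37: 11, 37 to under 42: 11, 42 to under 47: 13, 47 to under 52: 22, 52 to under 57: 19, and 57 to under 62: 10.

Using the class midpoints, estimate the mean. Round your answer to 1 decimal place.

47.8

Midpoints: 34.5, 39.5, 44.5, 49.5, 54.5, 59.5
Σfm = 11×34.5 + 11×39.5 + 13×44.5 + 22×49.5 + 19×54.5 + 10×59.5 = 4112
n = Σf = 86
Mean = 4112 / 86 = 47.8140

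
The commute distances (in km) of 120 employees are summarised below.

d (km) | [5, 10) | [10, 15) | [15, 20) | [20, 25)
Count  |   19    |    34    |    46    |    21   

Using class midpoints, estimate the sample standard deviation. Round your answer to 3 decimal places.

Midpoints: 7.5, 12.5, 17.5, 22.5
n = 120, Σfm = 1845, mean = 15.3750
Σfm² = 31100
Σf(m − x̄)² = Σfm² − (Σfm)²/n = 31100 − 1845²/120 = 2733.1250
Sample variance = 2733.1250 / 119 = 22.9674
Standard deviation = √22.9674 = 4.7924

4.792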